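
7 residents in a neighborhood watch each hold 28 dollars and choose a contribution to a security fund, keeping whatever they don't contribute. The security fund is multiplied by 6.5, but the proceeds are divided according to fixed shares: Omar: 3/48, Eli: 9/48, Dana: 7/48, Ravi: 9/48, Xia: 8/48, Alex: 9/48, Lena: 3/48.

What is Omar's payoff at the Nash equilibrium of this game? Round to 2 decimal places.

73.50 dollars

For player j, contributing a unit is worthwhile iff 6.5 × (j's share) ≥ 1, i.e. iff j's share is at least 0.1538.
Eli, Ravi, Xia and Alex clear that bar, contributing 28 each; the remaining 3 contribute 0. Total contributed: 112.
Omar keeps 28 and receives 6.5 × 112 × 3/48 = 45.50 from the security fund, for a payoff of 73.50.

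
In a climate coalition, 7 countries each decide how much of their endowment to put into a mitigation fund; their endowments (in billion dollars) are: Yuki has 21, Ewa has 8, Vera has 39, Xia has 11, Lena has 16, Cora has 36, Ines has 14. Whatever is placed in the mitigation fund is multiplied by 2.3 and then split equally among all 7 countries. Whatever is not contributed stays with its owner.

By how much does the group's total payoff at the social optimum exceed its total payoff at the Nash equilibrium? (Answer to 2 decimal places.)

188.50 billion dollars

The private return per contributed unit is 2.3/7 = 0.3286 < 1 for every player regardless of endowment, so the Nash equilibrium is zero contribution and the group total is Σ E_j = 21 + 8 + 39 + 11 + 16 + 36 + 14 = 145.
Each contributed unit returns 2.300 to the group, so the social optimum is full contribution by everyone: group total = 2.300 × 145 = 333.50.
Efficiency loss = (2.300 − 1) × 145 = 188.50.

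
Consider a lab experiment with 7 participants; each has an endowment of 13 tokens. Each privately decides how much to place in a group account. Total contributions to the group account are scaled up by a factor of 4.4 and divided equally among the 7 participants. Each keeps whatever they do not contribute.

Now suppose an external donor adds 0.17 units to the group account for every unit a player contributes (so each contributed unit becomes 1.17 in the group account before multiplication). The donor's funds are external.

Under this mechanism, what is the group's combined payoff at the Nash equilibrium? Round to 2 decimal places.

91.00 tokens

With the mechanism, a contributed unit returns 4.4 × 1.17 / 7 = 0.7354 per unit of net cost — still below 1 — so contributing 0 remains dominant for every player.
Everyone keeps their endowment and the group total is 7 × 13 = 91.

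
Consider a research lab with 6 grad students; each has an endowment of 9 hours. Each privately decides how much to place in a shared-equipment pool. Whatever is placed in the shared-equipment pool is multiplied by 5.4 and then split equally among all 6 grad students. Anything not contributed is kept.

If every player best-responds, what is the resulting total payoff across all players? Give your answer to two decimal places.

54.00 hours

Each contributed unit returns 5.4/6 = 0.9000 to its contributor — below 1 — so contributing 0 is dominant for every player. At the Nash equilibrium everyone keeps their 9, and the group total is 6 × 9 = 54.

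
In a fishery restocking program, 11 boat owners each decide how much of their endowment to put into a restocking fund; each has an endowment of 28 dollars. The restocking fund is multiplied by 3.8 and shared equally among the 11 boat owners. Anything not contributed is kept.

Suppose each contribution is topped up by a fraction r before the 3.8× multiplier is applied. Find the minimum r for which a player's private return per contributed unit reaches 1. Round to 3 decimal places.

1.895

With matching at rate r, one contributed unit becomes (1 + r) in the restocking fund and returns 3.8 × (1 + r) / 11 to the contributor.
Setting this equal to 1: 1 + r = 11/3.8 = 2.8947.
So the minimum matching rate is r = 2.8947 − 1 = 1.895.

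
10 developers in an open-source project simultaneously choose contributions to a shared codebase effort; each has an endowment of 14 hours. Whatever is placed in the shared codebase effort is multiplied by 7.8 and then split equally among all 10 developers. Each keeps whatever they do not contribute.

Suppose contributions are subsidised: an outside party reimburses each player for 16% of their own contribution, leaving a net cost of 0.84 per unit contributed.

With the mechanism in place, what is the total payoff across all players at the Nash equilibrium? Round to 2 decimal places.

Even with the mechanism, each unit contributed returns only (7.8/10) / 0.84 = 0.9286 per unit of net cost, so contributing nothing is still dominant.
At the Nash equilibrium no one contributes; group total payoff = 10 × 14 = 140.

140.00 hours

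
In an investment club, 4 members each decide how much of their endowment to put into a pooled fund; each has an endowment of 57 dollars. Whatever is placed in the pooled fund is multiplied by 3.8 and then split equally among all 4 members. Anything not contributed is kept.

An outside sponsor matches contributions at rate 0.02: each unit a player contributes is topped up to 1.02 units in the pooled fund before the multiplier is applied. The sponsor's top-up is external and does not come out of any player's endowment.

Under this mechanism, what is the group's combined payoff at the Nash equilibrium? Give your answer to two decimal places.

Even with the mechanism, each unit contributed returns only 3.8 × 1.02 / 4 = 0.9690 per unit of net cost, so contributing nothing is still dominant.
Everyone keeps their endowment and the group total is 4 × 57 = 228.

228.00 dollars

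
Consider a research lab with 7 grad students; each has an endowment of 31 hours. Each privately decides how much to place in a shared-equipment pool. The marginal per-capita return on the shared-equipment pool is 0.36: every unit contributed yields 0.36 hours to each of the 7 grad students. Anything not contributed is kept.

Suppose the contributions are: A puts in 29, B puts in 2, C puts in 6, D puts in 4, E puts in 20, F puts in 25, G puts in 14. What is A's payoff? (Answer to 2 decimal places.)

Total contributed: 29 + 2 + 6 + 4 + 20 + 25 + 14 = 100.
Each receives 0.36 × 100 = 36.00 from the shared-equipment pool.
A keeps 31 − 29 = 2, so A's payoff is 2 + 36.00 = 38.00.

38.00 hours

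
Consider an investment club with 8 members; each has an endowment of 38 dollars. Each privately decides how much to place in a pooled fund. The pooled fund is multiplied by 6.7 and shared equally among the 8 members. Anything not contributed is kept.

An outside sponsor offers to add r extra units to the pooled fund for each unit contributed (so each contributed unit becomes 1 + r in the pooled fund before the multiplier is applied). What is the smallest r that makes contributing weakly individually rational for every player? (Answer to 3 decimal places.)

With matching at rate r, one contributed unit becomes (1 + r) in the pooled fund and returns 6.7 × (1 + r) / 8 to the contributor.
Setting this equal to 1: 1 + r = 8/6.7 = 1.1940.
So the minimum matching rate is r = 1.1940 − 1 = 0.194.

0.194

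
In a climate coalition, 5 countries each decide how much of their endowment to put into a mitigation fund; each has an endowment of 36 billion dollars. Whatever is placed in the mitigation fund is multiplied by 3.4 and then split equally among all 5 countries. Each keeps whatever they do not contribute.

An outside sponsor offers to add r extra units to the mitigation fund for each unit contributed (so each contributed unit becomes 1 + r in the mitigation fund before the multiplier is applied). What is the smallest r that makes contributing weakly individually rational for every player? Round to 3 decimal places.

With matching at rate r, one contributed unit becomes (1 + r) in the mitigation fund and returns 3.4 × (1 + r) / 5 to the contributor.
Setting this equal to 1: 1 + r = 5/3.4 = 1.4706.
So the minimum matching rate is r = 1.4706 − 1 = 0.471.

0.471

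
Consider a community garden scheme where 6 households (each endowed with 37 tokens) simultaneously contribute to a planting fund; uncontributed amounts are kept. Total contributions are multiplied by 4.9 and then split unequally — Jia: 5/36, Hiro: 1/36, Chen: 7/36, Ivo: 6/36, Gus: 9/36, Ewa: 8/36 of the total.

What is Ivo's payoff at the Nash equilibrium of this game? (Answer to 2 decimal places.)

97.43 tokens

Each unit j contributes comes back to j as 4.9 × (j's share), so j prefers to contribute only if that share exceeds 1/4.9 = 0.2041; otherwise keeping the unit dominates.
Gus and Ewa are above the threshold, contributing 37 each; the remaining 4 contribute 0. Total contributed: 74.
Ivo keeps 37 and receives 4.9 × 74 × 6/36 = 60.43 from the planting fund, for a payoff of 97.43.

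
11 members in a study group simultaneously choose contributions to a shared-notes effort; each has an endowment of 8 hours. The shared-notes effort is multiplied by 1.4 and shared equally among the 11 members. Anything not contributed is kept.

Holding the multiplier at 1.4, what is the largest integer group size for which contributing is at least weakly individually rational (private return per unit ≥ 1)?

1

Private return per unit is 1.4/(group size), which is ≥ 1 whenever the group size is ≤ 1.4.
The largest such integer is 1.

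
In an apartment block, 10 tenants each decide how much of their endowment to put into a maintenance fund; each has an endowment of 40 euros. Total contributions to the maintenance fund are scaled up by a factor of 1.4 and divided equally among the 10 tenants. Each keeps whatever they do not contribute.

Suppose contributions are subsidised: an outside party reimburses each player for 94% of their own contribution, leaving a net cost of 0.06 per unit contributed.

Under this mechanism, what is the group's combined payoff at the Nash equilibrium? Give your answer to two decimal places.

With the mechanism, a contributed unit returns (1.4/10) / 0.06 = 2.3333 per unit of net cost to the contributor — now above 1 — so contributing fully is weakly dominant for every player.
So the Nash equilibrium is full contribution by all 10; the group earns 10 × (40 × 0.94 + 1.4 × 40) = 936.00.

936.00 euros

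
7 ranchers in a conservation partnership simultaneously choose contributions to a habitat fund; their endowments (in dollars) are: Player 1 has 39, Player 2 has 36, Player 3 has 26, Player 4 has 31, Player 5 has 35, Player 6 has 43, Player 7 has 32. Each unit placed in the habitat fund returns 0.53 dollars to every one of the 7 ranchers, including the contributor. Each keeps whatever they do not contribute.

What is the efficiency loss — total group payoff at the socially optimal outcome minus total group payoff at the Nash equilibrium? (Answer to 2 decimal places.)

655.82 dollars

The private return per contributed unit is 0.53 < 1 for everyone, so the Nash equilibrium is zero contribution and the group total is Σ E_j = 39 + 36 + 26 + 31 + 35 + 43 + 32 = 242.
Each contributed unit returns 3.710 to the group, so the social optimum is full contribution by everyone: group total = 3.710 × 242 = 897.82.
Efficiency loss = (3.710 − 1) × 242 = 655.82.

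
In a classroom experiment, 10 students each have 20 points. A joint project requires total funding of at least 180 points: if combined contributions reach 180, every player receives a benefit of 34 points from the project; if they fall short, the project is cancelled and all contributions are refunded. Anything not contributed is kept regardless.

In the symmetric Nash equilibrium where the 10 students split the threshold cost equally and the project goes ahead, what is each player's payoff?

Equal share of the threshold: 180/10 = 18.
At this profile no one gains by cutting their contribution: any cut drops the total below 180, the project is cancelled, contributions are refunded, and the deviator ends with 20, which is less than 20 − 18 + 34 = 36. Contributing more than 18 just wastes the excess. So contributing exactly 18 is a best response.
Each player's payoff: 20 − 18 + 34 = 36.

36 points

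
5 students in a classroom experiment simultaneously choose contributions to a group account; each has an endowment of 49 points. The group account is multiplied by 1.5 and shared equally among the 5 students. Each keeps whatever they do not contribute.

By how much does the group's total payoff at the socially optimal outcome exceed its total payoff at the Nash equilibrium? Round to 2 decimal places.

Each contributed unit returns 1.5/5 = 0.3000 to its contributor — below 1 — so contributing 0 is dominant for every player. At the Nash equilibrium everyone keeps their 49, and the group total is 5 × 49 = 245.
Each contributed unit returns 1.500 to the group as a whole (0.3000 to each of 5 players), which exceeds 1, so the social optimum is full contribution: group total = 1.500 × 245 = 367.50.
Efficiency loss = 367.50 − 245 = 122.50.

122.50 points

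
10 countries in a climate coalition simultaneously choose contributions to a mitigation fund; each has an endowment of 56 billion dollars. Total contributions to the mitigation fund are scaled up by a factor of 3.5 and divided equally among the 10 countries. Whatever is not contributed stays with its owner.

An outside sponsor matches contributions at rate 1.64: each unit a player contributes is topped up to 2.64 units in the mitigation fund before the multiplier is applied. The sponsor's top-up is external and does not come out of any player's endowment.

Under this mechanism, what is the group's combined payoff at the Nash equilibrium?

The effective private return is 3.5 × 2.64 / 10 = 0.9240, which is still under 1, so the mechanism doesn't change anyone's dominant strategy: zero contribution.
At the Nash equilibrium no one contributes; group total payoff = 10 × 56 = 560.

560.00 billion dollars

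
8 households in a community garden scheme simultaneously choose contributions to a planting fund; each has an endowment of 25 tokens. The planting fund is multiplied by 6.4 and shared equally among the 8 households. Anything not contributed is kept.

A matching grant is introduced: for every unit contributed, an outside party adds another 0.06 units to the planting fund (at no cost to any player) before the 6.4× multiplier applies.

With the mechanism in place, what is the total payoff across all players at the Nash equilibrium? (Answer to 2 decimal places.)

Even with the mechanism, each unit contributed returns only 6.4 × 1.06 / 8 = 0.8480 per unit of net cost, so contributing nothing is still dominant.
At the Nash equilibrium no one contributes; group total payoff = 8 × 25 = 200.

200.00 tokens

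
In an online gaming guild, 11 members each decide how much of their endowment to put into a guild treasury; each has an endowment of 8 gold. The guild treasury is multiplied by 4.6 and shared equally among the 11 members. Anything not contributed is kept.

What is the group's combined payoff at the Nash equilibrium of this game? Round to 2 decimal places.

88.00 gold

Each contributed unit returns 4.6/11 = 0.4182 to its contributor — below 1 — so contributing 0 is dominant for every player. At the Nash equilibrium everyone keeps their 8, and the group total is 11 × 8 = 88.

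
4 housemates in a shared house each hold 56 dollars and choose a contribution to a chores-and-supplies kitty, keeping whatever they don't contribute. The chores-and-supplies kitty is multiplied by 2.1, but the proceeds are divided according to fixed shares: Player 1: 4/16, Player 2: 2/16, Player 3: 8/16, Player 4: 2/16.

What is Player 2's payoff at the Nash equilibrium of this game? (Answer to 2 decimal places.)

For player j, contributing a unit is worthwhile iff 2.1 × (j's share) ≥ 1, i.e. iff j's share is at least 0.4762.
Player 3 alone (share 8/16) is above the threshold, contributing 56; the remaining 3 contribute 0. Total contributed: 56.
Player 2 keeps 56 and receives 2.1 × 56 × 2/16 = 14.70 from the chores-and-supplies kitty, for a payoff of 70.70.

70.70 dollars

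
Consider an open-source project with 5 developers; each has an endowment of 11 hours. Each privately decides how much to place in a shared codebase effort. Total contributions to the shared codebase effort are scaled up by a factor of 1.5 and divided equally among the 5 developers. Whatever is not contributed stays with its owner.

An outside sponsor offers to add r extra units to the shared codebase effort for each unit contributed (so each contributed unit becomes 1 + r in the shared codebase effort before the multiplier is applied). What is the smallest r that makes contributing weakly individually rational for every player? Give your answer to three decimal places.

With matching at rate r, one contributed unit becomes (1 + r) in the shared codebase effort and returns 1.5 × (1 + r) / 5 to the contributor.
Setting this equal to 1: 1 + r = 5/1.5 = 3.3333.
So the minimum matching rate is r = 3.3333 − 1 = 2.333.

2.333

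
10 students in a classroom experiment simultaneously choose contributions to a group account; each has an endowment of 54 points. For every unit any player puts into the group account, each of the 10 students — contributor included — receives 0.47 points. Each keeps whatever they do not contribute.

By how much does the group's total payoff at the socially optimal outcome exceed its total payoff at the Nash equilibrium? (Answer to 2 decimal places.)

1998.00 points

The private return per contributed unit is 0.47 < 1, so contributing 0 is dominant for every player. At the Nash equilibrium everyone keeps their 54, and the group total is 10 × 54 = 540.
Each contributed unit returns 4.700 to the group as a whole (0.47 to each of 10 players), which exceeds 1, so the social optimum is full contribution: group total = 4.700 × 540 = 2538.00.
Efficiency loss = 2538.00 − 540 = 1998.00.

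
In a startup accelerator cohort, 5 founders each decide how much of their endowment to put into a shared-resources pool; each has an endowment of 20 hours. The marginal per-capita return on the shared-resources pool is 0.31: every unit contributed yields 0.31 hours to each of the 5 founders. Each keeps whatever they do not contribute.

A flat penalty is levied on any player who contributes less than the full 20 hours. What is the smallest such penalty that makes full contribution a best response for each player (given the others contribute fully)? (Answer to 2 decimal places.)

Given the others contribute fully, the best deviation is to contribute 0 (any partial contribution still incurs the fine and gives up units whose private return 0.31 is below 1).
Deviating from 20 to 0 saves 20 hours but forfeits the deviator's share of the drop in the shared-resources pool: 0.31 × 20 = 6.20.
So the deviation gain is 20 − 6.20 = 13.80, and the fine must be at least 13.80 hours to wipe it out.

13.80 hours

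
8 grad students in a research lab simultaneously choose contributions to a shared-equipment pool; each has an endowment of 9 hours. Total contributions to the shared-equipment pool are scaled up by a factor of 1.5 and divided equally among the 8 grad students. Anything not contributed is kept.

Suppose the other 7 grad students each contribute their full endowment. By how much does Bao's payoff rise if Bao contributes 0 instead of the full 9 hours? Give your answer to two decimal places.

7.31 hours

Switching from a contribution of 9 to 0 lets Bao keep an extra 9 hours, but lowers the shared-equipment pool by 9, which costs Bao their own share of that drop: 1.5/8 × 9 = 1.69.
Net gain = 9 − 1.69 = 7.31. The private return per contributed unit (0.1875) is below 1, so free-riding is indeed the best response regardless of what the others do.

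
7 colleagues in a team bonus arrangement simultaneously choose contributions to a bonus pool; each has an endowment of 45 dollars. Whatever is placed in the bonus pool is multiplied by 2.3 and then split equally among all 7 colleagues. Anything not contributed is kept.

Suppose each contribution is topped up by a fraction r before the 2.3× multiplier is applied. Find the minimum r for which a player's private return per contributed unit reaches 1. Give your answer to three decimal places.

2.043

With matching at rate r, one contributed unit becomes (1 + r) in the bonus pool and returns 2.3 × (1 + r) / 7 to the contributor.
Setting this equal to 1: 1 + r = 7/2.3 = 3.0435.
So the minimum matching rate is r = 3.0435 − 1 = 2.043.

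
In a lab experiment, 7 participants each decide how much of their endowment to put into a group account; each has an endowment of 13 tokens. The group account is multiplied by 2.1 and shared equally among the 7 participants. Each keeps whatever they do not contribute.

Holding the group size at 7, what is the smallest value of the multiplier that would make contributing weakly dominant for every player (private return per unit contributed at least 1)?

A contributed unit returns (multiplier)/7 to its contributor.
This reaches 1 exactly when the multiplier is 7.

7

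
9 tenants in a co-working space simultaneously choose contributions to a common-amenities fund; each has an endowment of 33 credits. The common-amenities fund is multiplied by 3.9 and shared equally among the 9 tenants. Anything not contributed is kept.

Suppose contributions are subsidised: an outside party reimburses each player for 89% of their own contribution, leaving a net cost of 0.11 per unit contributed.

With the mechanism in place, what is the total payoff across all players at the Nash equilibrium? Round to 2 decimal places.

The effective private return per unit is now (3.9/9) / 0.11 = 3.9394 > 1, so every player's dominant strategy flips to full contribution.
So the Nash equilibrium is full contribution by all 9; the group earns 9 × (33 × 0.89 + 3.9 × 33) = 1422.63.

1422.63 credits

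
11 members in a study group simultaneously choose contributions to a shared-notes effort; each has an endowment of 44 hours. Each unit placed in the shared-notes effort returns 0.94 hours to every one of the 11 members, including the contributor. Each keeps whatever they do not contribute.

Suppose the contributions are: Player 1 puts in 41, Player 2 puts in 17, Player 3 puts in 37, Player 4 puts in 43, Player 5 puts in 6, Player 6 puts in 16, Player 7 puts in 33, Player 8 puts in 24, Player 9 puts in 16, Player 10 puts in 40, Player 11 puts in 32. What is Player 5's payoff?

324.70 hours

Total contributed: 41 + 17 + 37 + 43 + 6 + 16 + 33 + 24 + 16 + 40 + 32 = 305.
Each receives 0.94 × 305 = 286.70 from the shared-notes effort.
Player 5 keeps 44 − 6 = 38, so Player 5's payoff is 38 + 286.70 = 324.70.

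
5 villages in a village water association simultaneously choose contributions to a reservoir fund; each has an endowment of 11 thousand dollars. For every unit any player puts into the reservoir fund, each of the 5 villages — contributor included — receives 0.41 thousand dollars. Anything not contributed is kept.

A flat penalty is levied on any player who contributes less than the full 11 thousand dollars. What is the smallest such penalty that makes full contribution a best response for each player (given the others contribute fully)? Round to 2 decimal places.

6.49 thousand dollars

Given the others contribute fully, the best deviation is to contribute 0 (any partial contribution still incurs the fine and gives up units whose private return 0.41 is below 1).
Deviating from 11 to 0 saves 11 thousand dollars but forfeits the deviator's share of the drop in the reservoir fund: 0.41 × 11 = 4.51.
So the deviation gain is 11 − 4.51 = 6.49, and the fine must be at least 6.49 thousand dollars to wipe it out.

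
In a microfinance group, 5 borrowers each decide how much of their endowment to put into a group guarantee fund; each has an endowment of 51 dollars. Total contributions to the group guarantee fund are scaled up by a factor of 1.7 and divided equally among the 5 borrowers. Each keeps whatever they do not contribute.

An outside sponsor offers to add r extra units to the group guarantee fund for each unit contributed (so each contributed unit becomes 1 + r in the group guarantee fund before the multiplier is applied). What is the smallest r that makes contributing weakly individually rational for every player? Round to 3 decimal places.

With matching at rate r, one contributed unit becomes (1 + r) in the group guarantee fund and returns 1.7 × (1 + r) / 5 to the contributor.
Setting this equal to 1: 1 + r = 5/1.7 = 2.9412.
So the minimum matching rate is r = 2.9412 − 1 = 1.941.

1.941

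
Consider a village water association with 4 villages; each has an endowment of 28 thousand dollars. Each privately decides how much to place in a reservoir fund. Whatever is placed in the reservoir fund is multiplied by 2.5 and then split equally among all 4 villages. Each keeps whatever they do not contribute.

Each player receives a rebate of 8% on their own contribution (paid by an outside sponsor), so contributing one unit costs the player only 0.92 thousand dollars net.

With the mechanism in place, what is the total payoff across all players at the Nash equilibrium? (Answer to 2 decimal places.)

Even with the mechanism, each unit contributed returns only (2.5/4) / 0.92 = 0.6793 per unit of net cost, so contributing nothing is still dominant.
Everyone keeps their endowment and the group total is 4 × 28 = 112.

112.00 thousand dollars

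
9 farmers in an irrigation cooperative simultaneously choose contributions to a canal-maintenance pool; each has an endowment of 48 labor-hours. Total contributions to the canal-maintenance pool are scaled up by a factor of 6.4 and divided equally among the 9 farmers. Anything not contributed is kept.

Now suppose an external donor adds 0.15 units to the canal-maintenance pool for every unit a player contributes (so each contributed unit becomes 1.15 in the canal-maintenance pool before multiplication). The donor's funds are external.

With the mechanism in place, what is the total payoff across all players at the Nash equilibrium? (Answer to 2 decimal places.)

432.00 labor-hours

Even with the mechanism, each unit contributed returns only 6.4 × 1.15 / 9 = 0.8178 per unit of net cost, so contributing nothing is still dominant.
At the Nash equilibrium no one contributes; group total payoff = 9 × 48 = 432.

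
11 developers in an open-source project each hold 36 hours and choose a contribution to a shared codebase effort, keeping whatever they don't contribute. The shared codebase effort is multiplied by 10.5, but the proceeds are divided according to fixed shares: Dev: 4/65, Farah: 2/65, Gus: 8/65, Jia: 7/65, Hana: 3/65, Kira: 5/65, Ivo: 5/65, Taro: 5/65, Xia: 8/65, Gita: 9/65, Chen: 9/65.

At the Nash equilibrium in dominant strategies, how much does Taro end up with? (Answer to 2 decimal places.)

181.38 hours

For player j, contributing a unit is worthwhile iff 10.5 × (j's share) ≥ 1, i.e. iff j's share is at least 0.0952.
Gus, Jia, Xia, Gita and Chen are above the threshold, contributing 36 each; the remaining 6 contribute 0. Total contributed: 180.
Taro keeps 36 and receives 10.5 × 180 × 5/65 = 145.38 from the shared codebase effort, for a payoff of 181.38.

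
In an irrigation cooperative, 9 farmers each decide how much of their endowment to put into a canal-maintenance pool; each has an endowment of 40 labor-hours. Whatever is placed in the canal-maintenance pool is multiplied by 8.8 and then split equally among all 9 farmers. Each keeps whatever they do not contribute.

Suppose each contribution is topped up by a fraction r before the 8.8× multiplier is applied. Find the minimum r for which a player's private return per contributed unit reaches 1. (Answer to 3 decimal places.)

0.023

With matching at rate r, one contributed unit becomes (1 + r) in the canal-maintenance pool and returns 8.8 × (1 + r) / 9 to the contributor.
Setting this equal to 1: 1 + r = 9/8.8 = 1.0227.
So the minimum matching rate is r = 1.0227 − 1 = 0.023.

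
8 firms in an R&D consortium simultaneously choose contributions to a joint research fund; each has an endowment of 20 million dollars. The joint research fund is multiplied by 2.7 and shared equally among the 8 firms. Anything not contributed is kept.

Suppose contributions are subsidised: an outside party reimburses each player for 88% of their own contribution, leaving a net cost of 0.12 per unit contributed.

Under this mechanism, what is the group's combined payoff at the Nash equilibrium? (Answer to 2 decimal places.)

572.80 million dollars

The effective private return per unit is now (2.7/8) / 0.12 = 2.8125 > 1, so every player's dominant strategy flips to full contribution.
So the Nash equilibrium is full contribution by all 8; the group earns 8 × (20 × 0.88 + 2.7 × 20) = 572.80.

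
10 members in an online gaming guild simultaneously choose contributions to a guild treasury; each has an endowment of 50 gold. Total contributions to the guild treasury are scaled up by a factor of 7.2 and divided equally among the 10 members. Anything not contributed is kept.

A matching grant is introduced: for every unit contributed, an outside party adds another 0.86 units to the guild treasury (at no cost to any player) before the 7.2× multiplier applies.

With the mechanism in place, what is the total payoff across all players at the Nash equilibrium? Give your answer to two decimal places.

6696.00 gold

Under the mechanism each unit contributed yields 7.2 × 1.86 / 10 = 1.3392 back to its contributor per unit of net cost, which exceeds 1, making full contribution the dominant choice for everyone.
At the Nash equilibrium everyone contributes 50. Group total payoff = 7.2 × 1.86 × 500 = 6696.00.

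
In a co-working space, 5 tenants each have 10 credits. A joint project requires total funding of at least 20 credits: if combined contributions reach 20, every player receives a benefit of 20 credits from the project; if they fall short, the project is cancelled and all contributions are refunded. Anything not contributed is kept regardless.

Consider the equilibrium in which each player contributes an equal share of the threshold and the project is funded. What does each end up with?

26 credits

Equal share of the threshold: 20/5 = 4.
At this profile no one gains by cutting their contribution: any cut drops the total below 20, the project is cancelled, contributions are refunded, and the deviator ends with 10, which is less than 10 − 4 + 20 = 26. Contributing more than 4 just wastes the excess. So contributing exactly 4 is a best response.
Each player's payoff: 10 − 4 + 20 = 26.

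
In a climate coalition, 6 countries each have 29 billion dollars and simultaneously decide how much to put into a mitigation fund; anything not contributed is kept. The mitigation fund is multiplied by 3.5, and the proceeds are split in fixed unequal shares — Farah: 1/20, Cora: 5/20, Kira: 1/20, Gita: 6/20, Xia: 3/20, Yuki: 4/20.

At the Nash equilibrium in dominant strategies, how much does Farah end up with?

For player j, contributing a unit is worthwhile iff 3.5 × (j's share) ≥ 1, i.e. iff j's share is at least 0.2857.
The only share above 0.2857 is Gita's 6/20, contributing 29; the remaining 5 contribute 0. Total contributed: 29.
Farah keeps 29 and receives 3.5 × 29 × 1/20 = 5.08 from the mitigation fund, for a payoff of 34.08.

34.08 billion dollars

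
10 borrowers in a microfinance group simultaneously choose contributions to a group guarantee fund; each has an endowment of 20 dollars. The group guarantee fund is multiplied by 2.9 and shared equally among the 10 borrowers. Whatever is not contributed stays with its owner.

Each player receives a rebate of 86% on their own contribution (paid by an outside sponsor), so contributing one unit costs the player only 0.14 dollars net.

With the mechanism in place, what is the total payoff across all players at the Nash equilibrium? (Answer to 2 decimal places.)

752.00 dollars

With the mechanism, a contributed unit returns (2.9/10) / 0.14 = 2.0714 per unit of net cost to the contributor — now above 1 — so contributing fully is weakly dominant for every player.
So the Nash equilibrium is full contribution by all 10; the group earns 10 × (20 × 0.86 + 2.9 × 20) = 752.00.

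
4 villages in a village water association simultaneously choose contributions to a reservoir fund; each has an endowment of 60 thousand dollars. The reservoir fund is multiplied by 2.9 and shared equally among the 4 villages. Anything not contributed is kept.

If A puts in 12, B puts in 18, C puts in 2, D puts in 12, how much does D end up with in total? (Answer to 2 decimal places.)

79.90 thousand dollars

Total contributed: 12 + 18 + 2 + 12 = 44.
Each receives 2.9 × 44 / 4 = 31.90 from the reservoir fund.
D keeps 60 − 12 = 48, so D's payoff is 48 + 31.90 = 79.90.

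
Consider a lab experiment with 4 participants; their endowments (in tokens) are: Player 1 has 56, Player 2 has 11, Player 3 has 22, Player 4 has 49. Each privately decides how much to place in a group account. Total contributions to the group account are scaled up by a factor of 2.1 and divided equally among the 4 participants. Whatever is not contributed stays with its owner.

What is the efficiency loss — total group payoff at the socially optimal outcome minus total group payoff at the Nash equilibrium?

151.80 tokens

The private return per contributed unit is 2.1/4 = 0.5250 < 1 for every player regardless of endowment, so the Nash equilibrium is zero contribution and the group total is Σ E_j = 56 + 11 + 22 + 49 = 138.
Each contributed unit returns 2.100 to the group, so the social optimum is full contribution by everyone: group total = 2.100 × 138 = 289.80.
Efficiency loss = (2.100 − 1) × 138 = 151.80.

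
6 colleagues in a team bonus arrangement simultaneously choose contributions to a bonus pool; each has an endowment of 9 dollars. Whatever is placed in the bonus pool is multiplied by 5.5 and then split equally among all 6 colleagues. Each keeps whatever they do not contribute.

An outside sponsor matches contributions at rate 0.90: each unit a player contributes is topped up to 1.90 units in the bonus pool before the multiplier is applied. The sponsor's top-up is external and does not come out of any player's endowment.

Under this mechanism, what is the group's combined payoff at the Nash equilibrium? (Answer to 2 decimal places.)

564.30 dollars

The effective private return per unit is now 5.5 × 1.90 / 6 = 1.7417 > 1, so every player's dominant strategy flips to full contribution.
At the Nash equilibrium everyone contributes 9. Group total payoff = 5.5 × 1.90 × 54 = 564.30.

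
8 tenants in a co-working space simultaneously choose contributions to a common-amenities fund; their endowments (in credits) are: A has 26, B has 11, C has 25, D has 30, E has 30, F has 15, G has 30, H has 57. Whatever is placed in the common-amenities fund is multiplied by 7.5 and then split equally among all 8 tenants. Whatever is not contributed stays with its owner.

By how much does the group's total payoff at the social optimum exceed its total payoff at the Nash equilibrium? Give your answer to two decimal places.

The private return per contributed unit is 7.5/8 = 0.9375 < 1 for every player regardless of endowment, so the Nash equilibrium is zero contribution and the group total is Σ E_j = 26 + 11 + 25 + 30 + 30 + 15 + 30 + 57 = 224.
Each contributed unit returns 7.500 to the group, so the social optimum is full contribution by everyone: group total = 7.500 × 224 = 1680.00.
Efficiency loss = (7.500 − 1) × 224 = 1456.00.

1456.00 credits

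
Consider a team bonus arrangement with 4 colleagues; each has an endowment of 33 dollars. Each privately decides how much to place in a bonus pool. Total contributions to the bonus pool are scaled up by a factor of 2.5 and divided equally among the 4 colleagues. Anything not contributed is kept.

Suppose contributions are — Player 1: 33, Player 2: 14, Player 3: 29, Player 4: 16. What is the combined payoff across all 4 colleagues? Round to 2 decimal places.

270.00 dollars

Total contributed: 33 + 14 + 29 + 16 = 92; total kept: 4 × 33 − 92 = 40.
The bonus pool pays out 2.5 × 92 = 230.00 in aggregate.
Group total = 40 + 230.00 = 270.00.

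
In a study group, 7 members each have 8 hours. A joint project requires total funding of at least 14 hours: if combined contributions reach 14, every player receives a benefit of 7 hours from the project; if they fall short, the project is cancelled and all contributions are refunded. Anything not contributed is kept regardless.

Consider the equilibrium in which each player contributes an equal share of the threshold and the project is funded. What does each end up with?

13 hours

Equal share of the threshold: 14/7 = 2.
At this profile no one gains by cutting their contribution: any cut drops the total below 14, the project is cancelled, contributions are refunded, and the deviator ends with 8, which is less than 8 − 2 + 7 = 13. Contributing more than 2 just wastes the excess. So contributing exactly 2 is a best response.
Each player's payoff: 8 − 2 + 7 = 13.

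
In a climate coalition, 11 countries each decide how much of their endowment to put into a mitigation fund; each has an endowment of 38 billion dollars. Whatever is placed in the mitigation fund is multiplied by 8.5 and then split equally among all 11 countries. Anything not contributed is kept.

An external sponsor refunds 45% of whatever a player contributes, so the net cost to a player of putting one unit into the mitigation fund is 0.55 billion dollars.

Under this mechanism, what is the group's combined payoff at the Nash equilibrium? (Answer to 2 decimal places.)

3741.10 billion dollars

Under the mechanism each unit contributed yields (8.5/11) / 0.55 = 1.4050 back to its contributor per unit of net cost, which exceeds 1, making full contribution the dominant choice for everyone.
At the Nash equilibrium everyone contributes 38. Group total payoff = 11 × (38 × 0.45 + 8.5 × 38) = 3741.10.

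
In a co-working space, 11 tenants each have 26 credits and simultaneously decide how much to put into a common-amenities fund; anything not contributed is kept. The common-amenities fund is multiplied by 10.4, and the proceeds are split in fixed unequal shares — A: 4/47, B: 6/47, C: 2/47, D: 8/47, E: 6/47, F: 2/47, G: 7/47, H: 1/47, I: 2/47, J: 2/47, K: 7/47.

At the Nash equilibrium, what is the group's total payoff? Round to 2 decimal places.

Each unit j contributes comes back to j as 10.4 × (j's share), so j prefers to contribute only if that share exceeds 1/10.4 = 0.0962; otherwise keeping the unit dominates.
B, D, E, G and K are above the threshold, contributing 26 each; the remaining 6 contribute 0. Total contributed: 130.
The common-amenities fund pays out 10.4 × 130 = 1352.00 in total (split across the unequal shares, but the aggregate is all that matters for the group sum).
The 6 free-riders keep 26 each, adding 156. Group total = 156 + 1352.00 = 1508.00.

1508.00 credits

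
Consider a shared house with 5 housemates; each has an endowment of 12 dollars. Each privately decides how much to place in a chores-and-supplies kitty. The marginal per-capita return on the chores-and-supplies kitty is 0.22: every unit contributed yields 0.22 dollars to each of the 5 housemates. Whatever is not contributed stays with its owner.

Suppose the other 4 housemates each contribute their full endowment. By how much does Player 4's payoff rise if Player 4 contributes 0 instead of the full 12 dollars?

Switching from a contribution of 12 to 0 lets Player 4 keep an extra 12 dollars, but lowers the chores-and-supplies kitty by 12, which costs Player 4 their own share of that drop: 0.22 × 12 = 2.64.
Net gain = 12 − 2.64 = 9.36. The private return per contributed unit (0.22) is below 1, so free-riding is indeed the best response regardless of what the others do.

9.36 dollars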